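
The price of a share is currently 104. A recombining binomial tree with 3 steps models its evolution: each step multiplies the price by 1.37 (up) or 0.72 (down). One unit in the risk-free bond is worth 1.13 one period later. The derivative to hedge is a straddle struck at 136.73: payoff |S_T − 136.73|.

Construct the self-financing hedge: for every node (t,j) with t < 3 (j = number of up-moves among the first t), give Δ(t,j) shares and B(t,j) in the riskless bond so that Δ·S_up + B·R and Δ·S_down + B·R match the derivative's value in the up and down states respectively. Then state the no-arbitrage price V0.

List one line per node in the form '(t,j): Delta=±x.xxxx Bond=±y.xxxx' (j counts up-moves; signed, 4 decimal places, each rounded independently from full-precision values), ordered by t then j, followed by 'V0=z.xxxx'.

(0,0): Delta=0.2108 Bond=16.6294
(1,0): Delta=-0.9126 Bond=102.9076
(1,1): Delta=0.5564 Bond=-30.4476
(2,0): Delta=-1.0000 Bond=121.0000
(2,1): Delta=-0.8857 Bond=113.5260
(2,2): Delta=1.0000 Bond=-121.0000
V0=38.5518

Under the risk-neutral measure, an up-move has probability p* = (R−d)/(u−d) = 0.6308 and values discount at R = 1.13.
Payoff layer (t=3): V(3,0)=97.9122, V(3,1)=62.8684, V(3,2)=3.8123, V(3,3)=130.6907
  t=2,j=0: stock 53.9136 → up 73.8616 (V=62.8684), down 38.8178 (V=97.9122). Price 67.0864; hedge Δ=-1.0000, bond B=121.0000.
  t=2,j=1: stock 102.5856 → up 140.5423 (V=3.8123), down 73.8616 (V=62.8684). Price 22.6704; hedge Δ=-0.8857, bond B=113.5260.
  t=2,j=2: stock 195.1976 → up 267.4207 (V=130.6907), down 140.5423 (V=3.8123). Price 74.1976; hedge Δ=1.0000, bond B=-121.0000.
  t=1,j=0: stock 74.8800 → up 102.5856 (V=22.6704), down 53.9136 (V=67.0864). Price 34.5754; hedge Δ=-0.9126, bond B=102.9076.
  t=1,j=1: stock 142.4800 → up 195.1976 (V=74.1976), down 102.5856 (V=22.6704). Price 48.8249; hedge Δ=0.5564, bond B=-30.4476.
  t=0,j=0: stock 104.0000 → up 142.4800 (V=48.8249), down 74.8800 (V=34.5754). Price 38.5518; hedge Δ=0.2108, bond B=16.6294.
Each (Δ,B) replicates both successor values, so the strategy is self-financing and V0 is arbitrage-free.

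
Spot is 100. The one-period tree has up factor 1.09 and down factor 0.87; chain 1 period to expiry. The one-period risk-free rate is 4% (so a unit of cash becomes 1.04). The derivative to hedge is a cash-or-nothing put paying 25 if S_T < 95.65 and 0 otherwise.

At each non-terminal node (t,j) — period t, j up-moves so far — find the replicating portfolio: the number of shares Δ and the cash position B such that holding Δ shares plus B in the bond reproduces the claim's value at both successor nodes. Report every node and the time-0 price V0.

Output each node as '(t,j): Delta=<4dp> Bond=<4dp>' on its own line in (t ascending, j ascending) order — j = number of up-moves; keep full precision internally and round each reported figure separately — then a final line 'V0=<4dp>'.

Risk-neutral probability p* = (R−d)/(u−d) = (1.04−0.87)/(1.09−0.87) = 0.7727.
Terminal values V(1,·): V(1,0)=25.0000, V(1,1)=0.0000
(0,0): S=100.0000. Δ = (V_up−V_dn)/(S_up−S_dn) = (0.0000−25.0000)/(109.0000−87.0000) = -1.1364. V = [p*·0.0000 + (1−p*)·25.0000]/1.04 = 5.4633. B = V − Δ·S = 119.0997.
Check: Δ(0,0)·S0 + B(0,0) = 5.4633 = V0.

(0,0): Delta=-1.1364 Bond=119.0997
V0=5.4633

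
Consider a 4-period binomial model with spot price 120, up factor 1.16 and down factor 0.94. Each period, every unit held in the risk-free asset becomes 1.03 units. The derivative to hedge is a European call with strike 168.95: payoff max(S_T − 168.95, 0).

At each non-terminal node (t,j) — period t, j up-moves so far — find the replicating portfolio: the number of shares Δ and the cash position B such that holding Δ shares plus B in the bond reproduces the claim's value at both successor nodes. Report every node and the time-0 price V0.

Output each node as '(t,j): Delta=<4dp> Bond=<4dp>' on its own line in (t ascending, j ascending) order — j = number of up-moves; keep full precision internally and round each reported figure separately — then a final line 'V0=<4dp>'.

(0,0): Delta=0.1710 Bond=-18.2950
(1,0): Delta=0.0453 Bond=-4.6586
(1,1): Delta=0.3182 Bond=-39.3336
(2,0): Delta=0.0000 Bond=0.0000
(2,1): Delta=0.0982 Bond=-11.7293
(2,2): Delta=0.5757 Bond=-82.0908
(3,0): Delta=0.0000 Bond=0.0000
(3,1): Delta=0.0000 Bond=0.0000
(3,2): Delta=0.2132 Bond=-29.5319
(3,3): Delta=1.0000 Bond=-164.0291
V0=2.2262

No-arbitrage ⇒ martingale measure with p* = (R−d)/(u−d) = 0.4091.
Payoff layer (t=4): V(4,0)=0.0000, V(4,1)=0.0000, V(4,2)=0.0000, V(4,3)=7.1191, V(4,4)=48.3267
  t=3,j=0: stock 99.6701 → up 115.6173 (V=0.0000), down 93.6899 (V=0.0000). Price 0.0000; hedge Δ=0.0000, bond B=0.0000.
  t=3,j=1: stock 122.9971 → up 142.6767 (V=0.0000), down 115.6173 (V=0.0000). Price 0.0000; hedge Δ=0.0000, bond B=0.0000.
  t=3,j=2: stock 151.7837 → up 176.0691 (V=7.1191), down 142.6767 (V=0.0000). Price 2.8275; hedge Δ=0.2132, bond B=-29.5319.
  t=3,j=3: stock 187.3075 → up 217.2767 (V=48.3267), down 176.0691 (V=7.1191). Price 23.2784; hedge Δ=1.0000, bond B=-164.0291.
  t=2,j=0: stock 106.0320 → up 122.9971 (V=0.0000), down 99.6701 (V=0.0000). Price 0.0000; hedge Δ=0.0000, bond B=0.0000.
  t=2,j=1: stock 130.8480 → up 151.7837 (V=2.8275), down 122.9971 (V=0.0000). Price 1.1230; hedge Δ=0.0982, bond B=-11.7293.
  t=2,j=2: stock 161.4720 → up 187.3075 (V=23.2784), down 151.7837 (V=2.8275). Price 10.8678; hedge Δ=0.5757, bond B=-82.0908.
  t=1,j=0: stock 112.8000 → up 130.8480 (V=1.1230), down 106.0320 (V=0.0000). Price 0.4460; hedge Δ=0.0453, bond B=-4.6586.
  t=1,j=1: stock 139.2000 → up 161.4720 (V=10.8678), down 130.8480 (V=1.1230). Price 4.9607; hedge Δ=0.3182, bond B=-39.3336.
  t=0,j=0: stock 120.0000 → up 139.2000 (V=4.9607), down 112.8000 (V=0.4460). Price 2.2262; hedge Δ=0.1710, bond B=-18.2950.
Root portfolio cost Δ·120+B reproduces V0=2.2262.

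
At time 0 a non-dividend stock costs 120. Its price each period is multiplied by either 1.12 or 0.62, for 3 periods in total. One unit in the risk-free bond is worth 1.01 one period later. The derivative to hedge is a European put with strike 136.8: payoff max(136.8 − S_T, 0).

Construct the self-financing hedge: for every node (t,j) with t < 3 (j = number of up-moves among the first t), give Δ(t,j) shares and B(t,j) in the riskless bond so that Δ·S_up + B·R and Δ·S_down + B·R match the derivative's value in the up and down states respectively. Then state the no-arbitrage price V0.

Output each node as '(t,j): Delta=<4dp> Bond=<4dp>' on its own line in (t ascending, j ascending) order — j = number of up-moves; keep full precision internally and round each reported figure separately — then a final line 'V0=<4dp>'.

(0,0): Delta=-0.6840 Bond=109.4982
(1,0): Delta=-1.0000 Bond=134.1045
(1,1): Delta=-0.6346 Bond=103.9618
(2,0): Delta=-1.0000 Bond=135.4455
(2,1): Delta=-1.0000 Bond=135.4455
(2,2): Delta=-0.5776 Bond=96.4146
V0=27.4197

Under the risk-neutral measure, an up-move has probability p* = (R−d)/(u−d) = 0.7800 and values discount at R = 1.01.
Terminal payoffs: V(3,0)=108.2006, V(3,1)=85.1366, V(3,2)=43.4726, V(3,3)=0.0000
(2,0): S=46.1280. Δ = (V_up−V_dn)/(S_up−S_dn) = (85.1366−108.2006)/(51.6634−28.5994) = -1.0000. V = [p*·85.1366 + (1−p*)·108.2006]/1.01 = 89.3175. B = V − Δ·S = 135.4455.
(2,1): S=83.3280. Δ = (V_up−V_dn)/(S_up−S_dn) = (43.4726−85.1366)/(93.3274−51.6634) = -1.0000. V = [p*·43.4726 + (1−p*)·85.1366]/1.01 = 52.1175. B = V − Δ·S = 135.4455.
(2,2): S=150.5280. Δ = (V_up−V_dn)/(S_up−S_dn) = (0.0000−43.4726)/(168.5914−93.3274) = -0.5776. V = [p*·0.0000 + (1−p*)·43.4726]/1.01 = 9.4693. B = V − Δ·S = 96.4146.
(1,0): S=74.4000. Δ = (V_up−V_dn)/(S_up−S_dn) = (52.1175−89.3175)/(83.3280−46.1280) = -1.0000. V = [p*·52.1175 + (1−p*)·89.3175]/1.01 = 59.7045. B = V − Δ·S = 134.1045.
(1,1): S=134.4000. Δ = (V_up−V_dn)/(S_up−S_dn) = (9.4693−52.1175)/(150.5280−83.3280) = -0.6346. V = [p*·9.4693 + (1−p*)·52.1175]/1.01 = 18.6653. B = V − Δ·S = 103.9618.
(0,0): S=120.0000. Δ = (V_up−V_dn)/(S_up−S_dn) = (18.6653−59.7045)/(134.4000−74.4000) = -0.6840. V = [p*·18.6653 + (1−p*)·59.7045]/1.01 = 27.4197. B = V − Δ·S = 109.4982.
Self-financing check: at every node Δ·S+B equals the discounted successor values.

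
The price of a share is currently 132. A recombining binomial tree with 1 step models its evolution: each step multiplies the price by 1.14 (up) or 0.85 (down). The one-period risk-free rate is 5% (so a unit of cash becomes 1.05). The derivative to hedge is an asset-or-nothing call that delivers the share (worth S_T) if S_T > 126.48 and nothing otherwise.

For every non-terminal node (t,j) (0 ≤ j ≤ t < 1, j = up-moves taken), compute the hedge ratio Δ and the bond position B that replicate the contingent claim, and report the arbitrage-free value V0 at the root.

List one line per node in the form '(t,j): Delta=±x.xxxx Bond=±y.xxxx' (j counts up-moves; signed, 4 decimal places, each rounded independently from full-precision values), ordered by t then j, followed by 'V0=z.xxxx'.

(0,0): Delta=3.9310 Bond=-420.0591
V0=98.8374

Risk-neutral probability p* = (R−d)/(u−d) = (1.05−0.85)/(1.14−0.85) = 0.6897.
At expiry t=1: V(1,0)=0.0000, V(1,1)=150.4800
Node (0,0) S=132.0000: V=(p*·150.4800+(1−p*)·0.0000)/1.05=98.8374; Δ=(150.4800−0.0000)/(150.4800−112.2000)=3.9310; B=V−Δ·S=-420.0591
Check: Δ(0,0)·S0 + B(0,0) = 98.8374 = V0.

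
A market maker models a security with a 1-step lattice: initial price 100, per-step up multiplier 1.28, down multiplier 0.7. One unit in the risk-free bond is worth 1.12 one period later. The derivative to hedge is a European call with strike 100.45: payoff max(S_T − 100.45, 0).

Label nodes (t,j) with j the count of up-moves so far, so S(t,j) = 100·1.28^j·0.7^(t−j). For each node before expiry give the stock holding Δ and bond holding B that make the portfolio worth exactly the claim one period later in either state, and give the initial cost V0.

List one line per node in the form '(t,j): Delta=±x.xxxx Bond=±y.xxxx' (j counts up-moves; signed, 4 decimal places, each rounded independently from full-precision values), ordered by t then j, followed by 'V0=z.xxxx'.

Under the risk-neutral measure, an up-move has probability p* = (R−d)/(u−d) = 0.7241 and values discount at R = 1.12.
Terminal payoffs: V(1,0)=0.0000, V(1,1)=27.5500
  t=0,j=0: stock 100.0000 → up 128.0000 (V=27.5500), down 70.0000 (V=0.0000). Price 17.8125; hedge Δ=0.4750, bond B=-29.6875.
Root portfolio cost Δ·100+B reproduces V0=17.8125.

(0,0): Delta=0.4750 Bond=-29.6875
V0=17.8125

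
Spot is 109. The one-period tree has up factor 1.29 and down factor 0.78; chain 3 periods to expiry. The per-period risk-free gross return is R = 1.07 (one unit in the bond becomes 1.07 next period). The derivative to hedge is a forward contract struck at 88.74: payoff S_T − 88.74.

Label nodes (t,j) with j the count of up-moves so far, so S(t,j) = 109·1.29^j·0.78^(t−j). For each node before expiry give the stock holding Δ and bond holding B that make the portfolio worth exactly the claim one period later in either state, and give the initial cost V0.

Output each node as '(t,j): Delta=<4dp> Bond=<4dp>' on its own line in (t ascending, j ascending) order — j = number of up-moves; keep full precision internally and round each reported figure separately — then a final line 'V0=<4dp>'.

Risk-neutral probability p* = (R−d)/(u−d) = (1.07−0.78)/(1.29−0.78) = 0.5686.
Terminal values V(3,·): V(3,0)=-37.0138, V(3,1)=-3.1929, V(3,2)=52.7418, V(3,3)=145.2491
  t=2,j=0: stock 66.3156 → up 85.5471 (V=-3.1929), down 51.7262 (V=-37.0138). Price -16.6190; hedge Δ=1.0000, bond B=-82.9346.
  t=2,j=1: stock 109.6758 → up 141.4818 (V=52.7418), down 85.5471 (V=-3.1929). Price 26.7412; hedge Δ=1.0000, bond B=-82.9346.
  t=2,j=2: stock 181.3869 → up 233.9891 (V=145.2491), down 141.4818 (V=52.7418). Price 98.4523; hedge Δ=1.0000, bond B=-82.9346.
  t=1,j=0: stock 85.0200 → up 109.6758 (V=26.7412), down 66.3156 (V=-16.6190). Price 7.5110; hedge Δ=1.0000, bond B=-77.5090.
  t=1,j=1: stock 140.6100 → up 181.3869 (V=98.4523), down 109.6758 (V=26.7412). Price 63.1010; hedge Δ=1.0000, bond B=-77.5090.
  t=0,j=0: stock 109.0000 → up 140.6100 (V=63.1010), down 85.0200 (V=7.5110). Price 36.5617; hedge Δ=1.0000, bond B=-72.4383.
Check: Δ(0,0)·S0 + B(0,0) = 36.5617 = V0.

(0,0): Delta=1.0000 Bond=-72.4383
(1,0): Delta=1.0000 Bond=-77.5090
(1,1): Delta=1.0000 Bond=-77.5090
(2,0): Delta=1.0000 Bond=-82.9346
(2,1): Delta=1.0000 Bond=-82.9346
(2,2): Delta=1.0000 Bond=-82.9346
V0=36.5617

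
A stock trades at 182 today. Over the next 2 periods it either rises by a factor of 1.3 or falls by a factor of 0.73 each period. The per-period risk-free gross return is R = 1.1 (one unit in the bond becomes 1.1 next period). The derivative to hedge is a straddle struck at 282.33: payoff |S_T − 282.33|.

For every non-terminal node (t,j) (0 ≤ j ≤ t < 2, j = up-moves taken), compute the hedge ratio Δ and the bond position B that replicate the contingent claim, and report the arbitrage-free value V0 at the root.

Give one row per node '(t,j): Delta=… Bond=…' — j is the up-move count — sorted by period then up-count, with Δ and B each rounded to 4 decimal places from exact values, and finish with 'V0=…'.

Since d<R<u, set p* = (R−d)/(u−d) = 0.6491; price each node as the discounted p*-expectation of its children.
Payoff layer (t=2): V(2,0)=185.3422, V(2,1)=109.6120, V(2,2)=25.2500
Node (1,0) S=132.8600: V=(p*·109.6120+(1−p*)·185.3422)/1.1=123.8036; Δ=(109.6120−185.3422)/(172.7180−96.9878)=-1.0000; B=V−Δ·S=256.6636
Node (1,1) S=236.6000: V=(p*·25.2500+(1−p*)·109.6120)/1.1=49.8643; Δ=(25.2500−109.6120)/(307.5800−172.7180)=-0.6255; B=V−Δ·S=197.8678
Node (0,0) S=182.0000: V=(p*·49.8643+(1−p*)·123.8036)/1.1=68.9163; Δ=(49.8643−123.8036)/(236.6000−132.8600)=-0.7127; B=V−Δ·S=198.6345
The time-0 hedge costs 68.9163, which is the no-arbitrage price.

(0,0): Delta=-0.7127 Bond=198.6345
(1,0): Delta=-1.0000 Bond=256.6636
(1,1): Delta=-0.6255 Bond=197.8678
V0=68.9163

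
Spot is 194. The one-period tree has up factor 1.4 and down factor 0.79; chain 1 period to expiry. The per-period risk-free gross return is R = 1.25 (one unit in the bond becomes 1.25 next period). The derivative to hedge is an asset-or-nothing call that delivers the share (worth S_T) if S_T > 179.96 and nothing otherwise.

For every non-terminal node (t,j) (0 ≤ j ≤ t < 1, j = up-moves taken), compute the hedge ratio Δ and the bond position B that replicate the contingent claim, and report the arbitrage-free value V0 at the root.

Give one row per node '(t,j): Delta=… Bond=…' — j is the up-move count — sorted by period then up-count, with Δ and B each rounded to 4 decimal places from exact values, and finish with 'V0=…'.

(0,0): Delta=2.2951 Bond=-281.3954
V0=163.8505

Risk-neutral probability p* = (R−d)/(u−d) = (1.25−0.79)/(1.4−0.79) = 0.7541.
Terminal values V(1,·): V(1,0)=0.0000, V(1,1)=271.6000
  t=0,j=0: stock 194.0000 → up 271.6000 (V=271.6000), down 153.2600 (V=0.0000). Price 163.8505; hedge Δ=2.2951, bond B=-281.3954.
Self-financing check: at every node Δ·S+B equals the discounted successor values.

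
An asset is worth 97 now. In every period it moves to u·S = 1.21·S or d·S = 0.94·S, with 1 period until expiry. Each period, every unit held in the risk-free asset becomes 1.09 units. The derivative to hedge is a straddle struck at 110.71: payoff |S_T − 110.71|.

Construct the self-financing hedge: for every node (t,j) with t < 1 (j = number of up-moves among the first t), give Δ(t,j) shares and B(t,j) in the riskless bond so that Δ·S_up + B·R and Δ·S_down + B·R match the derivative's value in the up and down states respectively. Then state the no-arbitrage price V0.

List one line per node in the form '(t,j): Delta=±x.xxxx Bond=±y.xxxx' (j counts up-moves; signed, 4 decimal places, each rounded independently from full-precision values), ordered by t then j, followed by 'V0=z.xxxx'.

(0,0): Delta=-0.4914 Bond=59.0245
V0=11.3578

Risk-neutral probability p* = (R−d)/(u−d) = (1.09−0.94)/(1.21−0.94) = 0.5556.
Payoff layer (t=1): V(1,0)=19.5300, V(1,1)=6.6600
(0,0): S=97.0000. Δ = (V_up−V_dn)/(S_up−S_dn) = (6.6600−19.5300)/(117.3700−91.1800) = -0.4914. V = [p*·6.6600 + (1−p*)·19.5300]/1.09 = 11.3578. B = V − Δ·S = 59.0245.
Root portfolio cost Δ·97+B reproduces V0=11.3578.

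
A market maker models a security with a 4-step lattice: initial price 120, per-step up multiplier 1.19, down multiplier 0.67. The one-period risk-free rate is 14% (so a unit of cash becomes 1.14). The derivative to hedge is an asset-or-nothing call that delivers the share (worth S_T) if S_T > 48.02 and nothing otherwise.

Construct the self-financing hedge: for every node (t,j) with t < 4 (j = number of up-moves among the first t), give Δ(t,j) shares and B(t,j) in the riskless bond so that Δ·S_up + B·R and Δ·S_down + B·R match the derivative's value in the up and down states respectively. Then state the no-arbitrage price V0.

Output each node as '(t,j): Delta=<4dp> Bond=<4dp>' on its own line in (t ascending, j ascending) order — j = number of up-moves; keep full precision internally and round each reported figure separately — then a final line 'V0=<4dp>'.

Under the risk-neutral measure, an up-move has probability p* = (R−d)/(u−d) = 0.9038 and values discount at R = 1.14.
Terminal payoffs: V(4,0)=0.0000, V(4,1)=0.0000, V(4,2)=76.2825, V(4,3)=135.4868, V(4,4)=240.6407
Node (3,0) S=36.0916: V=(p*·0.0000+(1−p*)·0.0000)/1.14=0.0000; Δ=(0.0000−0.0000)/(42.9490−24.1813)=0.0000; B=V−Δ·S=0.0000
Node (3,1) S=64.1029: V=(p*·76.2825+(1−p*)·0.0000)/1.14=60.4804; Δ=(76.2825−0.0000)/(76.2825−42.9490)=2.2885; B=V−Δ·S=-86.2167
Node (3,2) S=113.8544: V=(p*·135.4868+(1−p*)·76.2825)/1.14=113.8544; Δ=(135.4868−76.2825)/(135.4868−76.2825)=1.0000; B=V−Δ·S=0.0000
Node (3,3) S=202.2191: V=(p*·240.6407+(1−p*)·135.4868)/1.14=202.2191; Δ=(240.6407−135.4868)/(240.6407−135.4868)=1.0000; B=V−Δ·S=0.0000
Node (2,0) S=53.8680: V=(p*·60.4804+(1−p*)·0.0000)/1.14=47.9517; Δ=(60.4804−0.0000)/(64.1029−36.0916)=2.1591; B=V−Δ·S=-68.3567
Node (2,1) S=95.6760: V=(p*·113.8544+(1−p*)·60.4804)/1.14=95.3705; Δ=(113.8544−60.4804)/(113.8544−64.1029)=1.0728; B=V−Δ·S=-7.2720
Node (2,2) S=169.9320: V=(p*·202.2191+(1−p*)·113.8544)/1.14=169.9320; Δ=(202.2191−113.8544)/(202.2191−113.8544)=1.0000; B=V−Δ·S=0.0000
Node (1,0) S=80.4000: V=(p*·95.3705+(1−p*)·47.9517)/1.14=79.6587; Δ=(95.3705−47.9517)/(95.6760−53.8680)=1.1342; B=V−Δ·S=-11.5312
Node (1,1) S=142.8000: V=(p*·169.9320+(1−p*)·95.3705)/1.14=142.7742; Δ=(169.9320−95.3705)/(169.9320−95.6760)=1.0041; B=V−Δ·S=-0.6134
Node (0,0) S=120.0000: V=(p*·142.7742+(1−p*)·79.6587)/1.14=119.9170; Δ=(142.7742−79.6587)/(142.8000−80.4000)=1.0115; B=V−Δ·S=-1.4589
Root portfolio cost Δ·120+B reproduces V0=119.9170.

(0,0): Delta=1.0115 Bond=-1.4589
(1,0): Delta=1.1342 Bond=-11.5312
(1,1): Delta=1.0041 Bond=-0.6134
(2,0): Delta=2.1591 Bond=-68.3567
(2,1): Delta=1.0728 Bond=-7.2720
(2,2): Delta=1.0000 Bond=0.0000
(3,0): Delta=0.0000 Bond=0.0000
(3,1): Delta=2.2885 Bond=-86.2167
(3,2): Delta=1.0000 Bond=0.0000
(3,3): Delta=1.0000 Bond=0.0000
V0=119.9170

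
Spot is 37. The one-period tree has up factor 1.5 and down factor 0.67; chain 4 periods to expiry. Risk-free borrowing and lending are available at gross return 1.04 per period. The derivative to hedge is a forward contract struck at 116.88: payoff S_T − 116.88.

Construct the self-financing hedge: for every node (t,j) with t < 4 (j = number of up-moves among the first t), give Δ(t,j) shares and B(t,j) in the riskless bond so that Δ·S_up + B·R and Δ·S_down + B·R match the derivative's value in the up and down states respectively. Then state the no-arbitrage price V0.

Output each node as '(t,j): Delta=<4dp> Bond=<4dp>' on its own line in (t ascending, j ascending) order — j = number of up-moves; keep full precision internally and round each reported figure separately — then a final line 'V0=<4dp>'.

(0,0): Delta=1.0000 Bond=-99.9095
(1,0): Delta=1.0000 Bond=-103.9059
(1,1): Delta=1.0000 Bond=-103.9059
(2,0): Delta=1.0000 Bond=-108.0621
(2,1): Delta=1.0000 Bond=-108.0621
(2,2): Delta=1.0000 Bond=-108.0621
(3,0): Delta=1.0000 Bond=-112.3846
(3,1): Delta=1.0000 Bond=-112.3846
(3,2): Delta=1.0000 Bond=-112.3846
(3,3): Delta=1.0000 Bond=-112.3846
V0=-62.9095

Since d<R<u, set p* = (R−d)/(u−d) = 0.4458; price each node as the discounted p*-expectation of its children.
At expiry t=4: V(4,0)=-109.4241, V(4,1)=-100.1877, V(4,2)=-79.5091, V(4,3)=-33.2137, V(4,4)=70.4325
  t=3,j=0: stock 11.1282 → up 16.6923 (V=-100.1877), down 7.4559 (V=-109.4241). Price -101.2564; hedge Δ=1.0000, bond B=-112.3846.
  t=3,j=1: stock 24.9140 → up 37.3709 (V=-79.5091), down 16.6923 (V=-100.1877). Price -87.4707; hedge Δ=1.0000, bond B=-112.3846.
  t=3,j=2: stock 55.7775 → up 83.6663 (V=-33.2137), down 37.3709 (V=-79.5091). Price -56.6071; hedge Δ=1.0000, bond B=-112.3846.
  t=3,j=3: stock 124.8750 → up 187.3125 (V=70.4325), down 83.6663 (V=-33.2137). Price 12.4904; hedge Δ=1.0000, bond B=-112.3846.
  t=2,j=0: stock 16.6093 → up 24.9140 (V=-87.4707), down 11.1282 (V=-101.2564). Price -91.4528; hedge Δ=1.0000, bond B=-108.0621.
  t=2,j=1: stock 37.1850 → up 55.7775 (V=-56.6071), down 24.9140 (V=-87.4707). Price -70.8771; hedge Δ=1.0000, bond B=-108.0621.
  t=2,j=2: stock 83.2500 → up 124.8750 (V=12.4904), down 55.7775 (V=-56.6071). Price -24.8121; hedge Δ=1.0000, bond B=-108.0621.
  t=1,j=0: stock 24.7900 → up 37.1850 (V=-70.8771), down 16.6093 (V=-91.4528). Price -79.1159; hedge Δ=1.0000, bond B=-103.9059.
  t=1,j=1: stock 55.5000 → up 83.2500 (V=-24.8121), down 37.1850 (V=-70.8771). Price -48.4059; hedge Δ=1.0000, bond B=-103.9059.
  t=0,j=0: stock 37.0000 → up 55.5000 (V=-48.4059), down 24.7900 (V=-79.1159). Price -62.9095; hedge Δ=1.0000, bond B=-99.9095.
Self-financing check: at every node Δ·S+B equals the discounted successor values.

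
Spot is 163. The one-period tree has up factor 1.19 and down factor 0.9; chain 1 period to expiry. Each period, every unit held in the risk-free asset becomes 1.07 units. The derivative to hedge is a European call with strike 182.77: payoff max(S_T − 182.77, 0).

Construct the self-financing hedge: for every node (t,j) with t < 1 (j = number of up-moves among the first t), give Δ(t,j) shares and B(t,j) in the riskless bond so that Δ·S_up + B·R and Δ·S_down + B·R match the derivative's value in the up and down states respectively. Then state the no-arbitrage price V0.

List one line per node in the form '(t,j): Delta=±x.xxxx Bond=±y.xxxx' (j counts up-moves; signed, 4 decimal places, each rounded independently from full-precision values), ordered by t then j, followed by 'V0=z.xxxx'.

(0,0): Delta=0.2369 Bond=-32.4847
V0=6.1360

No-arbitrage ⇒ martingale measure with p* = (R−d)/(u−d) = 0.5862.
Payoff layer (t=1): V(1,0)=0.0000, V(1,1)=11.2000
(0,0): S=163.0000. Δ = (V_up−V_dn)/(S_up−S_dn) = (11.2000−0.0000)/(193.9700−146.7000) = 0.2369. V = [p*·11.2000 + (1−p*)·0.0000]/1.07 = 6.1360. B = V − Δ·S = -32.4847.
Self-financing check: at every node Δ·S+B equals the discounted successor values.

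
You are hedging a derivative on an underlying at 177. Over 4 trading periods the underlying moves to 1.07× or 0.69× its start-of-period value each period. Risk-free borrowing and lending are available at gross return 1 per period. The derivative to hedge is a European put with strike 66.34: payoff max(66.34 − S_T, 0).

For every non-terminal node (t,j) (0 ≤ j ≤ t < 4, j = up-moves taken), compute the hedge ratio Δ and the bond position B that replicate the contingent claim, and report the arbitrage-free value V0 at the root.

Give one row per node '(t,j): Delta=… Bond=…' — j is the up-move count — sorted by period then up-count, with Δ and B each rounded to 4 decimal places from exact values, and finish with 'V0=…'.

(0,0): Delta=-0.0071 Bond=1.3790
(1,0): Delta=-0.0429 Bond=5.7410
(1,1): Delta=-0.0019 Bond=0.3940
(2,0): Delta=-0.2322 Bond=21.6930
(2,1): Delta=-0.0153 Bond=2.1389
(2,2): Delta=0.0000 Bond=0.0000
(3,0): Delta=-1.0000 Bond=66.3400
(3,1): Delta=-0.1204 Bond=11.6114
(3,2): Delta=0.0000 Bond=0.0000
(3,3): Delta=0.0000 Bond=0.0000
V0=0.1143

Since d<R<u, set p* = (R−d)/(u−d) = 0.8158; price each node as the discounted p*-expectation of its children.
Terminal payoffs: V(4,0)=26.2192, V(4,1)=4.1237, V(4,2)=0.0000, V(4,3)=0.0000, V(4,4)=0.0000
  t=3,j=0: stock 58.1461 → up 62.2163 (V=4.1237), down 40.1208 (V=26.2192). Price 8.1939; hedge Δ=-1.0000, bond B=66.3400.
  t=3,j=1: stock 90.1686 → up 96.4804 (V=0.0000), down 62.2163 (V=4.1237). Price 0.7596; hedge Δ=-0.1204, bond B=11.6114.
  t=3,j=2: stock 139.8266 → up 149.6145 (V=0.0000), down 96.4804 (V=0.0000). Price 0.0000; hedge Δ=0.0000, bond B=0.0000.
  t=3,j=3: stock 216.8326 → up 232.0109 (V=0.0000), down 149.6145 (V=0.0000). Price 0.0000; hedge Δ=0.0000, bond B=0.0000.
  t=2,j=0: stock 84.2697 → up 90.1686 (V=0.7596), down 58.1461 (V=8.1939). Price 2.1291; hedge Δ=-0.2322, bond B=21.6930.
  t=2,j=1: stock 130.6791 → up 139.8266 (V=0.0000), down 90.1686 (V=0.7596). Price 0.1399; hedge Δ=-0.0153, bond B=2.1389.
  t=2,j=2: stock 202.6473 → up 216.8326 (V=0.0000), down 139.8266 (V=0.0000). Price 0.0000; hedge Δ=0.0000, bond B=0.0000.
  t=1,j=0: stock 122.1300 → up 130.6791 (V=0.1399), down 84.2697 (V=2.1291). Price 0.5064; hedge Δ=-0.0429, bond B=5.7410.
  t=1,j=1: stock 189.3900 → up 202.6473 (V=0.0000), down 130.6791 (V=0.1399). Price 0.0258; hedge Δ=-0.0019, bond B=0.3940.
  t=0,j=0: stock 177.0000 → up 189.3900 (V=0.0258), down 122.1300 (V=0.5064). Price 0.1143; hedge Δ=-0.0071, bond B=1.3790.
Self-financing check: at every node Δ·S+B equals the discounted successor values.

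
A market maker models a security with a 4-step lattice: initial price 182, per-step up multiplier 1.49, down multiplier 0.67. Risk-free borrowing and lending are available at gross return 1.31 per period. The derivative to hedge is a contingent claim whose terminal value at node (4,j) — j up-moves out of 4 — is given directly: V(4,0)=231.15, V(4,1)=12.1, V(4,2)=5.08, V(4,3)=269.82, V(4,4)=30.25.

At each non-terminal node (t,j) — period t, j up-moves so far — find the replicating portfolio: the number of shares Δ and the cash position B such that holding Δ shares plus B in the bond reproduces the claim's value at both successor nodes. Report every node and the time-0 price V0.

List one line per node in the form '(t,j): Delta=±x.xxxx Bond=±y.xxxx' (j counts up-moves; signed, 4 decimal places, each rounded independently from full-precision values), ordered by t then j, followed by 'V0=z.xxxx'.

(0,0): Delta=-0.0322 Bond=48.5446
(1,0): Delta=0.8643 Bond=-45.7279
(1,1): Delta=-0.1456 Bond=94.3400
(2,0): Delta=-0.6103 Bond=60.5729
(2,1): Delta=1.0508 Bond=-93.7875
(2,2): Delta=-0.2969 Bond=184.7216
(3,0): Delta=-4.8802 Bond=313.0762
(3,1): Delta=-0.0703 Bond=13.6152
(3,2): Delta=1.1926 Bond=-161.2458
(3,3): Delta=-0.4853 Bond=355.3941
V0=42.6810

Risk-neutral probability p* = (R−d)/(u−d) = (1.31−0.67)/(1.49−0.67) = 0.7805.
Payoff layer (t=4): V(4,0)=231.1500, V(4,1)=12.1000, V(4,2)=5.0800, V(4,3)=269.8200, V(4,4)=30.2500
  t=3,j=0: stock 54.7389 → up 81.5609 (V=12.1000), down 36.6750 (V=231.1500). Price 45.9421; hedge Δ=-4.8802, bond B=313.0762.
  t=3,j=1: stock 121.7327 → up 181.3817 (V=5.0800), down 81.5609 (V=12.1000). Price 5.0542; hedge Δ=-0.0703, bond B=13.6152.
  t=3,j=2: stock 270.7190 → up 403.3713 (V=269.8200), down 181.3817 (V=5.0800). Price 161.6079; hedge Δ=1.1926, bond B=-161.2458.
  t=3,j=3: stock 602.0467 → up 897.0496 (V=30.2500), down 403.3713 (V=269.8200). Price 63.2355; hedge Δ=-0.4853, bond B=355.3941.
  t=2,j=0: stock 81.6998 → up 121.7327 (V=5.0542), down 54.7389 (V=45.9421). Price 10.7096; hedge Δ=-0.6103, bond B=60.5729.
  t=2,j=1: stock 181.6906 → up 270.7190 (V=161.6079), down 121.7327 (V=5.0542). Price 97.1316; hedge Δ=1.0508, bond B=-93.7875.
  t=2,j=2: stock 404.0582 → up 602.0467 (V=63.2355), down 270.7190 (V=161.6079). Price 64.7553; hedge Δ=-0.2969, bond B=184.7216.
  t=1,j=0: stock 121.9400 → up 181.6906 (V=97.1316), down 81.6998 (V=10.7096). Price 59.6648; hedge Δ=0.8643, bond B=-45.7279.
  t=1,j=1: stock 271.1800 → up 404.0582 (V=64.7553), down 181.6906 (V=97.1316). Price 54.8567; hedge Δ=-0.1456, bond B=94.3400.
  t=0,j=0: stock 182.0000 → up 271.1800 (V=54.8567), down 121.9400 (V=59.6648). Price 42.6810; hedge Δ=-0.0322, bond B=48.5446.
Each (Δ,B) replicates both successor values, so the strategy is self-financing and V0 is arbitrage-free.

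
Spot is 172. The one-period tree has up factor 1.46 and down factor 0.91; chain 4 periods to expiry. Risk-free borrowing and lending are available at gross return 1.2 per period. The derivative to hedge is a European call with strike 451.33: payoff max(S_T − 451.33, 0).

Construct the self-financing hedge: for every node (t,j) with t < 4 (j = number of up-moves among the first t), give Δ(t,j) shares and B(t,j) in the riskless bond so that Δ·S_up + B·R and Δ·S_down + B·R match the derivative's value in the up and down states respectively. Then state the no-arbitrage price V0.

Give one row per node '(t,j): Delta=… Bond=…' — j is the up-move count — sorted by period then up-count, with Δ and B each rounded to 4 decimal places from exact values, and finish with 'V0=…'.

The replicating-portfolio and risk-neutral prices coincide; use p* = (1.2−0.91)/(1.46−0.91) = 0.5273 for the latter.
Terminal payoffs: V(4,0)=0.0000, V(4,1)=0.0000, V(4,2)=0.0000, V(4,3)=35.7815, V(4,4)=330.1896
  t=3,j=0: stock 129.6142 → up 189.2367 (V=0.0000), down 117.9489 (V=0.0000). Price 0.0000; hedge Δ=0.0000, bond B=0.0000.
  t=3,j=1: stock 207.9525 → up 303.6106 (V=0.0000), down 189.2367 (V=0.0000). Price 0.0000; hedge Δ=0.0000, bond B=0.0000.
  t=3,j=2: stock 333.6380 → up 487.1115 (V=35.7815), down 303.6106 (V=0.0000). Price 15.7222; hedge Δ=0.1950, bond B=-49.3351.
  t=3,j=3: stock 535.2874 → up 781.5196 (V=330.1896), down 487.1115 (V=35.7815). Price 159.1791; hedge Δ=1.0000, bond B=-376.1083.
  t=2,j=0: stock 142.4332 → up 207.9525 (V=0.0000), down 129.6142 (V=0.0000). Price 0.0000; hedge Δ=0.0000, bond B=0.0000.
  t=2,j=1: stock 228.5192 → up 333.6380 (V=15.7222), down 207.9525 (V=0.0000). Price 6.9082; hedge Δ=0.1251, bond B=-21.6776.
  t=2,j=2: stock 366.6352 → up 535.2874 (V=159.1791), down 333.6380 (V=15.7222). Price 76.1359; hedge Δ=0.7114, bond B=-184.6948.
  t=1,j=0: stock 156.5200 → up 228.5192 (V=6.9082), down 142.4332 (V=0.0000). Price 3.0354; hedge Δ=0.0802, bond B=-9.5250.
  t=1,j=1: stock 251.1200 → up 366.6352 (V=76.1359), down 228.5192 (V=6.9082). Price 36.1751; hedge Δ=0.5012, bond B=-89.6934.
  t=0,j=0: stock 172.0000 → up 251.1200 (V=36.1751), down 156.5200 (V=3.0354). Price 17.0909; hedge Δ=0.3503, bond B=-43.1630.
Self-financing check: at every node Δ·S+B equals the discounted successor values.

(0,0): Delta=0.3503 Bond=-43.1630
(1,0): Delta=0.0802 Bond=-9.5250
(1,1): Delta=0.5012 Bond=-89.6934
(2,0): Delta=0.0000 Bond=0.0000
(2,1): Delta=0.1251 Bond=-21.6776
(2,2): Delta=0.7114 Bond=-184.6948
(3,0): Delta=0.0000 Bond=0.0000
(3,1): Delta=0.0000 Bond=0.0000
(3,2): Delta=0.1950 Bond=-49.3351
(3,3): Delta=1.0000 Bond=-376.1083
V0=17.0909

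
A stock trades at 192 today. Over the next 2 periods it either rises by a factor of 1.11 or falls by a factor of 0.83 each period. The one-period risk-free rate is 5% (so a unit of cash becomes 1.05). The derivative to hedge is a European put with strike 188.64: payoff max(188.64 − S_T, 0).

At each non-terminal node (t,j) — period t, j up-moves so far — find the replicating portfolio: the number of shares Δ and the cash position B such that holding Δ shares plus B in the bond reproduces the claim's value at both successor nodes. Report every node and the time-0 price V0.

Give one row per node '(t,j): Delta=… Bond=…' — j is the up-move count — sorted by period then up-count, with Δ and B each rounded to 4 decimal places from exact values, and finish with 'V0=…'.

No-arbitrage ⇒ martingale measure with p* = (R−d)/(u−d) = 0.7857.
Payoff layer (t=2): V(2,0)=56.3712, V(2,1)=11.7504, V(2,2)=0.0000
  t=1,j=0: stock 159.3600 → up 176.8896 (V=11.7504), down 132.2688 (V=56.3712). Price 20.2971; hedge Δ=-1.0000, bond B=179.6571.
  t=1,j=1: stock 213.1200 → up 236.5632 (V=0.0000), down 176.8896 (V=11.7504). Price 2.3980; hedge Δ=-0.1969, bond B=44.3638.
  t=0,j=0: stock 192.0000 → up 213.1200 (V=2.3980), down 159.3600 (V=20.2971). Price 5.9367; hedge Δ=-0.3329, bond B=69.8621.
Each (Δ,B) replicates both successor values, so the strategy is self-financing and V0 is arbitrage-free.

(0,0): Delta=-0.3329 Bond=69.8621
(1,0): Delta=-1.0000 Bond=179.6571
(1,1): Delta=-0.1969 Bond=44.3638
V0=5.9367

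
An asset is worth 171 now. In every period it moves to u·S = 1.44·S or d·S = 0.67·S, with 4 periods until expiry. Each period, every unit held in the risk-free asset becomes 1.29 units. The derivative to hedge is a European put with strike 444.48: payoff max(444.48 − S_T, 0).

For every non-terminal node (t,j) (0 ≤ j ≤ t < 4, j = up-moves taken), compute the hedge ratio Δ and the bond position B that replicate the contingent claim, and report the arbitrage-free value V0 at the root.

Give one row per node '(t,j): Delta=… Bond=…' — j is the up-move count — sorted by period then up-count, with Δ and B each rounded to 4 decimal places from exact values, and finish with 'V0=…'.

Under the risk-neutral measure, an up-move has probability p* = (R−d)/(u−d) = 0.8052 and values discount at R = 1.29.
At expiry t=4: V(4,0)=410.0216, V(4,1)=370.4201, V(4,2)=285.3065, V(4,3)=102.3758, V(4,4)=0.0000
  t=3,j=0: stock 51.4305 → up 74.0599 (V=370.4201), down 34.4584 (V=410.0216). Price 293.1277; hedge Δ=-1.0000, bond B=344.5581.
  t=3,j=1: stock 110.5371 → up 159.1735 (V=285.3065), down 74.0599 (V=370.4201). Price 234.0210; hedge Δ=-1.0000, bond B=344.5581.
  t=3,j=2: stock 237.5724 → up 342.1042 (V=102.3758), down 159.1735 (V=285.3065). Price 106.9858; hedge Δ=-1.0000, bond B=344.5581.
  t=3,j=3: stock 510.6033 → up 735.2687 (V=0.0000), down 342.1042 (V=102.3758). Price 15.4600; hedge Δ=-0.2604, bond B=148.4156.
  t=2,j=0: stock 76.7619 → up 110.5371 (V=234.0210), down 51.4305 (V=293.1277). Price 190.3374; hedge Δ=-1.0000, bond B=267.0993.
  t=2,j=1: stock 164.9808 → up 237.5724 (V=106.9858), down 110.5371 (V=234.0210). Price 102.1185; hedge Δ=-1.0000, bond B=267.0993.
  t=2,j=2: stock 354.5856 → up 510.6033 (V=15.4600), down 237.5724 (V=106.9858). Price 25.8059; hedge Δ=-0.3352, bond B=144.6707.
  t=1,j=0: stock 114.5700 → up 164.9808 (V=102.1185), down 76.7619 (V=190.3374). Price 92.4837; hedge Δ=-1.0000, bond B=207.0537.
  t=1,j=1: stock 246.2400 → up 354.5856 (V=25.8059), down 164.9808 (V=102.1185). Price 31.5287; hedge Δ=-0.4025, bond B=130.6360.
  t=0,j=0: stock 171.0000 → up 246.2400 (V=31.5287), down 114.5700 (V=92.4837). Price 33.6458; hedge Δ=-0.4629, bond B=112.8082.
Root portfolio cost Δ·171+B reproduces V0=33.6458.

(0,0): Delta=-0.4629 Bond=112.8082
(1,0): Delta=-1.0000 Bond=207.0537
(1,1): Delta=-0.4025 Bond=130.6360
(2,0): Delta=-1.0000 Bond=267.0993
(2,1): Delta=-1.0000 Bond=267.0993
(2,2): Delta=-0.3352 Bond=144.6707
(3,0): Delta=-1.0000 Bond=344.5581
(3,1): Delta=-1.0000 Bond=344.5581
(3,2): Delta=-1.0000 Bond=344.5581
(3,3): Delta=-0.2604 Bond=148.4156
V0=33.6458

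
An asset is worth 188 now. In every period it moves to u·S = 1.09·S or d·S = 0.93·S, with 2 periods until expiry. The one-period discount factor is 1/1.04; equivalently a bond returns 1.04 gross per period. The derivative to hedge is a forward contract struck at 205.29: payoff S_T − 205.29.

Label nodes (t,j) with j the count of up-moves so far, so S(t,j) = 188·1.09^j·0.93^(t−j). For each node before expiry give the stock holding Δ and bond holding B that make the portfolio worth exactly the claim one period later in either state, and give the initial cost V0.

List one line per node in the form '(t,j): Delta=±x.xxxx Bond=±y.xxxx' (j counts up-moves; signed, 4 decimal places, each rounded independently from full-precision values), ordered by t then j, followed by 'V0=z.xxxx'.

(0,0): Delta=1.0000 Bond=-189.8021
(1,0): Delta=1.0000 Bond=-197.3942
(1,1): Delta=1.0000 Bond=-197.3942
V0=-1.8021

Risk-neutral probability p* = (R−d)/(u−d) = (1.04−0.93)/(1.09−0.93) = 0.6875.
At expiry t=2: V(2,0)=-42.6888, V(2,1)=-14.7144, V(2,2)=18.0728
Node (1,0) S=174.8400: V=(p*·-14.7144+(1−p*)·-42.6888)/1.04=-22.5542; Δ=(-14.7144−-42.6888)/(190.5756−162.6012)=1.0000; B=V−Δ·S=-197.3942
Node (1,1) S=204.9200: V=(p*·18.0728+(1−p*)·-14.7144)/1.04=7.5258; Δ=(18.0728−-14.7144)/(223.3628−190.5756)=1.0000; B=V−Δ·S=-197.3942
Node (0,0) S=188.0000: V=(p*·7.5258+(1−p*)·-22.5542)/1.04=-1.8021; Δ=(7.5258−-22.5542)/(204.9200−174.8400)=1.0000; B=V−Δ·S=-189.8021
Self-financing check: at every node Δ·S+B equals the discounted successor values.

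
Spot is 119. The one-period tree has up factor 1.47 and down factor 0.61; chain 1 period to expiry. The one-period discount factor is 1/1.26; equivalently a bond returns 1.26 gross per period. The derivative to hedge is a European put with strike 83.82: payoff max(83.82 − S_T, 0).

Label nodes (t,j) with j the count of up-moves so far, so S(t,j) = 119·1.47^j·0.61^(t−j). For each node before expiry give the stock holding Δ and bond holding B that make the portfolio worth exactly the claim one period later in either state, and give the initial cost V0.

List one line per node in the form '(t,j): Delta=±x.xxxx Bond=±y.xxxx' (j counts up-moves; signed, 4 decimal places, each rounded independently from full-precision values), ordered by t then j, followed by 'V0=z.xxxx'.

No-arbitrage ⇒ martingale measure with p* = (R−d)/(u−d) = 0.7558.
Terminal values V(1,·): V(1,0)=11.2300, V(1,1)=0.0000
Node (0,0) S=119.0000: V=(p*·0.0000+(1−p*)·11.2300)/1.26=2.1764; Δ=(0.0000−11.2300)/(174.9300−72.5900)=-0.1097; B=V−Δ·S=15.2345
Each (Δ,B) replicates both successor values, so the strategy is self-financing and V0 is arbitrage-free.

(0,0): Delta=-0.1097 Bond=15.2345
V0=2.1764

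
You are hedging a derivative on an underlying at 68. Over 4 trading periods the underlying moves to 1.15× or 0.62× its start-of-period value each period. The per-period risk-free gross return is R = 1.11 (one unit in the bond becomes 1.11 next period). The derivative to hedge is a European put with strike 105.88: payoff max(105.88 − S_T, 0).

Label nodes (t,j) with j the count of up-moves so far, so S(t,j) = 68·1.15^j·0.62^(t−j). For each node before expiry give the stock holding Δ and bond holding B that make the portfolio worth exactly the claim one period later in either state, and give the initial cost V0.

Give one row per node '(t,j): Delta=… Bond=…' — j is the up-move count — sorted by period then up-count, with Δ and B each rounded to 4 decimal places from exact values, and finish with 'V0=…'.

(0,0): Delta=-0.7907 Bond=61.7981
(1,0): Delta=-1.0000 Bond=77.4185
(1,1): Delta=-0.7815 Bond=67.8757
(2,0): Delta=-1.0000 Bond=85.9346
(2,1): Delta=-1.0000 Bond=85.9346
(2,2): Delta=-0.7719 Bond=74.4773
(3,0): Delta=-1.0000 Bond=95.3874
(3,1): Delta=-1.0000 Bond=95.3874
(3,2): Delta=-1.0000 Bond=95.3874
(3,3): Delta=-0.7619 Bond=81.6316
V0=8.0282

Under the risk-neutral measure, an up-move has probability p* = (R−d)/(u−d) = 0.9245 and values discount at R = 1.11.
Payoff layer (t=4): V(4,0)=95.8321, V(4,1)=87.2428, V(4,2)=71.3109, V(4,3)=41.7599, V(4,4)=0.0000
Node (3,0) S=16.2063: V=(p*·87.2428+(1−p*)·95.8321)/1.11=79.1811; Δ=(87.2428−95.8321)/(18.6372−10.0479)=-1.0000; B=V−Δ·S=95.3874
Node (3,1) S=30.0601: V=(p*·71.3109+(1−p*)·87.2428)/1.11=65.3273; Δ=(71.3109−87.2428)/(34.5691−18.6372)=-1.0000; B=V−Δ·S=95.3874
Node (3,2) S=55.7566: V=(p*·41.7599+(1−p*)·71.3109)/1.11=39.6308; Δ=(41.7599−71.3109)/(64.1201−34.5691)=-1.0000; B=V−Δ·S=95.3874
Node (3,3) S=103.4195: V=(p*·0.0000+(1−p*)·41.7599)/1.11=2.8394; Δ=(0.0000−41.7599)/(118.9324−64.1201)=-0.7619; B=V−Δ·S=81.6316
Node (2,0) S=26.1392: V=(p*·65.3273+(1−p*)·79.1811)/1.11=59.7954; Δ=(65.3273−79.1811)/(30.0601−16.2063)=-1.0000; B=V−Δ·S=85.9346
Node (2,1) S=48.4840: V=(p*·39.6308+(1−p*)·65.3273)/1.11=37.4506; Δ=(39.6308−65.3273)/(55.7566−30.0601)=-1.0000; B=V−Δ·S=85.9346
Node (2,2) S=89.9300: V=(p*·2.8394+(1−p*)·39.6308)/1.11=5.0595; Δ=(2.8394−39.6308)/(103.4195−55.7566)=-0.7719; B=V−Δ·S=74.4773
Node (1,0) S=42.1600: V=(p*·37.4506+(1−p*)·59.7954)/1.11=35.2585; Δ=(37.4506−59.7954)/(48.4840−26.1392)=-1.0000; B=V−Δ·S=77.4185
Node (1,1) S=78.2000: V=(p*·5.0595+(1−p*)·37.4506)/1.11=6.7605; Δ=(5.0595−37.4506)/(89.9300−48.4840)=-0.7815; B=V−Δ·S=67.8757
Node (0,0) S=68.0000: V=(p*·6.7605+(1−p*)·35.2585)/1.11=8.0282; Δ=(6.7605−35.2585)/(78.2000−42.1600)=-0.7907; B=V−Δ·S=61.7981
Check: Δ(0,0)·S0 + B(0,0) = 8.0282 = V0.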